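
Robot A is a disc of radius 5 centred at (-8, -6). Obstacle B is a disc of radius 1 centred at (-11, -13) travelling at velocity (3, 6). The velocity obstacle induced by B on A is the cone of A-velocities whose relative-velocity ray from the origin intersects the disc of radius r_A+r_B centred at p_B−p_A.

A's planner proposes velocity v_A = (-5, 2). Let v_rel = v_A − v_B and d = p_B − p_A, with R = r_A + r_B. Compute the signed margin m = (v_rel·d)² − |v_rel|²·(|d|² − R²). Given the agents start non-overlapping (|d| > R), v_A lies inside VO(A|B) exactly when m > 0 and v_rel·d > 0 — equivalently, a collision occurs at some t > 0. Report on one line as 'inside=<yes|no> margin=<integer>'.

d = (-3, -7),  |d|² = 58;  R = 5+1 = 6,  c = 58−6² = 22
v_rel = (-8, -4),  |v_rel|² = 80;  v_rel·d = (-8)·(-3) + (-4)·(-7) = 52
80·t² − 104·t + 22 = 0  ⇒  m = 52² − 80·22 = 944
m = 944 > 0,  v_rel·d = 52 > 0  ⇒  inside

inside=yes margin=944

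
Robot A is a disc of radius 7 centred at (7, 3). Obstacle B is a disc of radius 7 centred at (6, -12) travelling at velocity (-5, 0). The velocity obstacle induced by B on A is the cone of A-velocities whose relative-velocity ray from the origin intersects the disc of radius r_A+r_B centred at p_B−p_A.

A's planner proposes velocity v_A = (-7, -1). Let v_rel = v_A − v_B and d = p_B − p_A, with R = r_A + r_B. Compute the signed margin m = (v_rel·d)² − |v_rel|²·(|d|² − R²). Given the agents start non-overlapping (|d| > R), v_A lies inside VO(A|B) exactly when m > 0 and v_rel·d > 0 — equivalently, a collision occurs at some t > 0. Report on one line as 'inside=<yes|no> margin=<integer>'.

d = (-1, -15),  |d|² = 226;  R = 7+7 = 14,  c = 226−14² = 30
v_rel = (-2, -1),  |v_rel|² = 5;  v_rel·d = (-2)·(-1) + (-1)·(-15) = 17
5·t² − 34·t + 30 = 0  ⇒  m = 17² − 5·30 = 139
m = 139 > 0,  v_rel·d = 17 > 0  ⇒  inside

inside=yes margin=139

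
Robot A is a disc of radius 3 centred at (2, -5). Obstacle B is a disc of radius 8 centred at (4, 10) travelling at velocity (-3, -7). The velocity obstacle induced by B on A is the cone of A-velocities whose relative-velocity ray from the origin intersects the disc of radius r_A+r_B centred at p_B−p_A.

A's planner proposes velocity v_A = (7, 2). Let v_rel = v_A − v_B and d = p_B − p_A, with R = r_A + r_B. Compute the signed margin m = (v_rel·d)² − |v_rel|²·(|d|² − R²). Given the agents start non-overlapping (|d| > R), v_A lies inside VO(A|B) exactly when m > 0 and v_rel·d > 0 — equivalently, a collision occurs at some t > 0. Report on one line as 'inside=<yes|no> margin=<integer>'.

d = (2, 15),  |d|² = 229;  R = 3+8 = 11,  c = 229−11² = 108
v_rel = (10, 9),  |v_rel|² = 181;  v_rel·d = (10)·(2) + (9)·(15) = 155
181·t² − 310·t + 108 = 0  ⇒  m = 155² − 181·108 = 4477
m = 4477 > 0,  v_rel·d = 155 > 0  ⇒  inside

inside=yes margin=4477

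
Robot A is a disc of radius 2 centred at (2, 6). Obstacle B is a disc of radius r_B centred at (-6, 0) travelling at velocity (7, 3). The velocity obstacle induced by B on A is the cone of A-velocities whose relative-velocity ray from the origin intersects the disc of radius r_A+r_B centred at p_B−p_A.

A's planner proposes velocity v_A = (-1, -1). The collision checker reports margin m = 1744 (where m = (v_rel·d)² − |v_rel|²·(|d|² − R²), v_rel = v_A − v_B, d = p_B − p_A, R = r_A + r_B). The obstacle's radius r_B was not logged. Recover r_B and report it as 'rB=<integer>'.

m = 1744
d = (-8, -6);  v_rel = (-8, -4),  |v_rel|² = 80
v_rel×d = (-8)·(-6) − (-4)·(-8) = 16
since m = R²·80 − 16²:  R² = (256 + 1744) / 80 = 25
R = √25 = 5  ⇒  r_B = 5 − 2 = 3

rB=3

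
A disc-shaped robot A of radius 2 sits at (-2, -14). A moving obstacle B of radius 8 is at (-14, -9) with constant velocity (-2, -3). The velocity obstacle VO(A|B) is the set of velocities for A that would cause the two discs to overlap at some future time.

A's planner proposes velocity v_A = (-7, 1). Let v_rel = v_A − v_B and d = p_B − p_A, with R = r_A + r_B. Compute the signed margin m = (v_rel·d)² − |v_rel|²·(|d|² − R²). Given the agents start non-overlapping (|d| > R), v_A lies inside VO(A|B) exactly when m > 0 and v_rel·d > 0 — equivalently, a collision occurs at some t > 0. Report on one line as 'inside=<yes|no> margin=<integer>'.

d = (-12, 5),  |d|² = 169;  R = 2+8 = 10,  c = 169−10² = 69
v_rel = (-5, 4),  |v_rel|² = 41;  v_rel·d = (-5)·(-12) + (4)·(5) = 80
41·t² − 160·t + 69 = 0  ⇒  m = 80² − 41·69 = 3571
m = 3571 > 0,  v_rel·d = 80 > 0  ⇒  inside

inside=yes margin=3571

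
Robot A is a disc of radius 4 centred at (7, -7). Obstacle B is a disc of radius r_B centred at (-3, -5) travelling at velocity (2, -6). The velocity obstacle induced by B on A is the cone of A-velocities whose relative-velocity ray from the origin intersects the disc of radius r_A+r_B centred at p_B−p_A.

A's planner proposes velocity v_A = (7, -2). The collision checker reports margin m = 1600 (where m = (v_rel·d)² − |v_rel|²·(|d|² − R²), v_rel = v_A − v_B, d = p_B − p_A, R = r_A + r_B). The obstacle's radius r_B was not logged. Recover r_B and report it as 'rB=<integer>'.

m = 1600
d = (-10, 2);  v_rel = (5, 4),  |v_rel|² = 41
v_rel×d = (5)·(2) − (4)·(-10) = 50
since m = R²·41 − 50²:  R² = (2500 + 1600) / 41 = 100
R = √100 = 10  ⇒  r_B = 10 − 4 = 6

rB=6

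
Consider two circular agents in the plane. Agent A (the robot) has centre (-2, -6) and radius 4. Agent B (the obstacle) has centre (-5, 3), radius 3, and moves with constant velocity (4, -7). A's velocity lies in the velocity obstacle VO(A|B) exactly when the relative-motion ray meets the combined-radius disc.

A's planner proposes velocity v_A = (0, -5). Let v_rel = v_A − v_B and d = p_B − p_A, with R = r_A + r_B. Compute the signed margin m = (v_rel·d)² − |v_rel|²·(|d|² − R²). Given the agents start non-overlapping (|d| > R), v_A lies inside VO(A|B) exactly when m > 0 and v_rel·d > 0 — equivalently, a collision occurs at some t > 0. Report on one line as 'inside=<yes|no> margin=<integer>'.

d = (-3, 9),  |d|² = 90;  R = 4+3 = 7,  c = 90−7² = 41
v_rel = (-4, 2),  |v_rel|² = 20;  v_rel·d = (-4)·(-3) + (2)·(9) = 30
20·t² − 60·t + 41 = 0  ⇒  m = 30² − 20·41 = 80
m = 80 > 0,  v_rel·d = 30 > 0  ⇒  inside

inside=yes margin=80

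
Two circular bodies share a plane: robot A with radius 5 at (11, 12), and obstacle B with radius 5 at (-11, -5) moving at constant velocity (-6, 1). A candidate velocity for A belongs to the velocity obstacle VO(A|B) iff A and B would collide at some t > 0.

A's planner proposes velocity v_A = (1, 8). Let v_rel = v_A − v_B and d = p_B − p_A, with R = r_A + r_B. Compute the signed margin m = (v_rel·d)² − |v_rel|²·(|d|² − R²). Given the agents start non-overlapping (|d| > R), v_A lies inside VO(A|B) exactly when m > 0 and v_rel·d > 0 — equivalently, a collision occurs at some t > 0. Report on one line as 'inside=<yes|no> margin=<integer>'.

d = (-22, -17),  |d|² = 773;  R = 5+5 = 10,  c = 773−10² = 673
v_rel = (7, 7),  |v_rel|² = 98;  v_rel·d = (7)·(-22) + (7)·(-17) = -273
98·t² + 546·t + 673 = 0  ⇒  m = (-273)² − 98·673 = 8575
m = 8575 > 0,  v_rel·d = -273 < 0  ⇒  outside

inside=no margin=8575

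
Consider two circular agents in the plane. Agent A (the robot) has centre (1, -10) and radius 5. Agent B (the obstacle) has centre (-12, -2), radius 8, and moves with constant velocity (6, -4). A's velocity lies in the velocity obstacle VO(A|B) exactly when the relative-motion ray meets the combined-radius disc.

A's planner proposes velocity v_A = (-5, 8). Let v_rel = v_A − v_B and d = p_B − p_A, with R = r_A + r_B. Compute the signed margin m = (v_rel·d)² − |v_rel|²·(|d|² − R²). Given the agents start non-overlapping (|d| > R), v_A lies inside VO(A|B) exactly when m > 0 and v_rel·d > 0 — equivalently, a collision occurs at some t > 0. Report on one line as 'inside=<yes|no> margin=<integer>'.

d = (-13, 8),  |d|² = 233;  R = 5+8 = 13,  c = 233−13² = 64
v_rel = (-11, 12),  |v_rel|² = 265;  v_rel·d = (-11)·(-13) + (12)·(8) = 239
265·t² − 478·t + 64 = 0  ⇒  m = 239² − 265·64 = 40161
m = 40161 > 0,  v_rel·d = 239 > 0  ⇒  inside

inside=yes margin=40161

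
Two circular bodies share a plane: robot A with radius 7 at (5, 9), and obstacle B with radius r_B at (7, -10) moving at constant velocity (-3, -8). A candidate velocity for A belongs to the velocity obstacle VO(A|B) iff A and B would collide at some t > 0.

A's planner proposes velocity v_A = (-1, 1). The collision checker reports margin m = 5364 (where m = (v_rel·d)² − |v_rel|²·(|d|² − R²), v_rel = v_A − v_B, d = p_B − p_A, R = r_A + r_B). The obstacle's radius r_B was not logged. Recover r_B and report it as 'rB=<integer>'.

m = 5364
d = (2, -19);  v_rel = (2, 9),  |v_rel|² = 85
v_rel×d = (2)·(-19) − (9)·(2) = -56
since m = R²·85 − (-56)²:  R² = (3136 + 5364) / 85 = 100
R = √100 = 10  ⇒  r_B = 10 − 7 = 3

rB=3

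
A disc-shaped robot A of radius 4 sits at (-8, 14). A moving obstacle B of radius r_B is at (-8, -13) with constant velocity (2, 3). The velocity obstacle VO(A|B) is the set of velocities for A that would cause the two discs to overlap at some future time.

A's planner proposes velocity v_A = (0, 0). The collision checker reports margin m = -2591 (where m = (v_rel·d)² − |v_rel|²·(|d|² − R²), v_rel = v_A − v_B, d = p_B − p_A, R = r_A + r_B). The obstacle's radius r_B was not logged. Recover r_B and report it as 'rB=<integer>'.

m = -2591
d = (0, -27);  v_rel = (-2, -3),  |v_rel|² = 13
v_rel×d = (-2)·(-27) − (-3)·(0) = 54
since m = R²·13 − 54²:  R² = (2916 + -2591) / 13 = 25
R = √25 = 5  ⇒  r_B = 5 − 4 = 1

rB=1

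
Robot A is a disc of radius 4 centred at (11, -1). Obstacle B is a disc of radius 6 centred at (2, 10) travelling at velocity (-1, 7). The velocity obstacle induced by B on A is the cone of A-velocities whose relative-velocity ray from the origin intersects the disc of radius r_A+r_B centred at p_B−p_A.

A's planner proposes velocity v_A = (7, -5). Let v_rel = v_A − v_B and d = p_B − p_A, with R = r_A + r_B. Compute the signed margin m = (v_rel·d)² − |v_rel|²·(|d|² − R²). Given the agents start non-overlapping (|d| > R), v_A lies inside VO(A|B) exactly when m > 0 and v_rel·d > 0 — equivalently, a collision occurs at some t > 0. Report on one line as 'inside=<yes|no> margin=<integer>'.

d = (-9, 11),  |d|² = 202;  R = 4+6 = 10,  c = 202−10² = 102
v_rel = (8, -12),  |v_rel|² = 208;  v_rel·d = (8)·(-9) + (-12)·(11) = -204
208·t² + 408·t + 102 = 0  ⇒  m = (-204)² − 208·102 = 20400
m = 20400 > 0,  v_rel·d = -204 < 0  ⇒  outside

inside=no margin=20400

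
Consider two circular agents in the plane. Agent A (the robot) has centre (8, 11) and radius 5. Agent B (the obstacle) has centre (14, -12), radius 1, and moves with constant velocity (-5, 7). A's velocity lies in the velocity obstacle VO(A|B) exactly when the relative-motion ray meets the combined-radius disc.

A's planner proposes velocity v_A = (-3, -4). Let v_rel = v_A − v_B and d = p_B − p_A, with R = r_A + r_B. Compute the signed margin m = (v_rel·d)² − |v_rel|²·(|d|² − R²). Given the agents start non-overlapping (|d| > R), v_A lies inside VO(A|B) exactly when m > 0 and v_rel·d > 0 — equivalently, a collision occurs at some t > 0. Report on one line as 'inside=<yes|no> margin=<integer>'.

d = (6, -23),  |d|² = 565;  R = 5+1 = 6,  c = 565−6² = 529
v_rel = (2, -11),  |v_rel|² = 125;  v_rel·d = (2)·(6) + (-11)·(-23) = 265
125·t² − 530·t + 529 = 0  ⇒  m = 265² − 125·529 = 4100
m = 4100 > 0,  v_rel·d = 265 > 0  ⇒  inside

inside=yes margin=4100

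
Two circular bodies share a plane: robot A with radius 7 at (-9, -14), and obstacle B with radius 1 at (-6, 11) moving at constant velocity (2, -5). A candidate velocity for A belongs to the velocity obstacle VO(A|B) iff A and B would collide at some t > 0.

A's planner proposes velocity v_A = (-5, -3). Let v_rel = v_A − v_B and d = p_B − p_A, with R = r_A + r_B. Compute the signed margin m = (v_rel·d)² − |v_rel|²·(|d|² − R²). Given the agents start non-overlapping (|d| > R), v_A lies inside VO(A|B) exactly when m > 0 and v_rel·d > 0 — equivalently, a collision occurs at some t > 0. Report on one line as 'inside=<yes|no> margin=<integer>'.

d = (3, 25),  |d|² = 634;  R = 7+1 = 8,  c = 634−8² = 570
v_rel = (-7, 2),  |v_rel|² = 53;  v_rel·d = (-7)·(3) + (2)·(25) = 29
53·t² − 58·t + 570 = 0  ⇒  m = 29² − 53·570 = -29369
m = -29369 < 0,  v_rel·d = 29 > 0  ⇒  outside

inside=no margin=-29369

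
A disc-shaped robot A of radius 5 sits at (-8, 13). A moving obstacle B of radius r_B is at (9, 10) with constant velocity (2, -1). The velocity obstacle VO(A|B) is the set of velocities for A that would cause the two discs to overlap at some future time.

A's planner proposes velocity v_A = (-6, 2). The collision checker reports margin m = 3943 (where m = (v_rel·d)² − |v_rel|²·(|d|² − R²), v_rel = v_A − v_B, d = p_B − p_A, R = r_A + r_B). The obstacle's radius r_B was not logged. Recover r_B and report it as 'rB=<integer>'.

m = 3943
d = (17, -3);  v_rel = (-8, 3),  |v_rel|² = 73
v_rel×d = (-8)·(-3) − (3)·(17) = -27
since m = R²·73 − (-27)²:  R² = (729 + 3943) / 73 = 64
R = √64 = 8  ⇒  r_B = 8 − 5 = 3

rB=3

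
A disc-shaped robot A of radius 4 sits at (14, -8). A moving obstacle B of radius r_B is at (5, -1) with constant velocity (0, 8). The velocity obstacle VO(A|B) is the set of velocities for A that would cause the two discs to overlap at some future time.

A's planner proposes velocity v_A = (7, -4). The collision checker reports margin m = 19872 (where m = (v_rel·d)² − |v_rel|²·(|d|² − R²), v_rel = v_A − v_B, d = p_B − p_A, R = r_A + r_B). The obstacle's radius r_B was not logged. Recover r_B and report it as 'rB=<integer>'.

m = 19872
d = (-9, 7);  v_rel = (7, -12),  |v_rel|² = 193
v_rel×d = (7)·(7) − (-12)·(-9) = -59
since m = R²·193 − (-59)²:  R² = (3481 + 19872) / 193 = 121
R = √121 = 11  ⇒  r_B = 11 − 4 = 7

rB=7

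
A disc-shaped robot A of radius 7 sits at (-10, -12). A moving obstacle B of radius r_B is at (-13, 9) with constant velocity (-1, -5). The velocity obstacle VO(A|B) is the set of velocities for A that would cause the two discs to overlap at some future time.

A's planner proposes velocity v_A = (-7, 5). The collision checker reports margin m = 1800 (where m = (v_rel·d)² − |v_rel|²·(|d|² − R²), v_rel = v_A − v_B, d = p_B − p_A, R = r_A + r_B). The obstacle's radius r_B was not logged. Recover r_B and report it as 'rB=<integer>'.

m = 1800
d = (-3, 21);  v_rel = (-6, 10),  |v_rel|² = 136
v_rel×d = (-6)·(21) − (10)·(-3) = -96
since m = R²·136 − (-96)²:  R² = (9216 + 1800) / 136 = 81
R = √81 = 9  ⇒  r_B = 9 − 7 = 2

rB=2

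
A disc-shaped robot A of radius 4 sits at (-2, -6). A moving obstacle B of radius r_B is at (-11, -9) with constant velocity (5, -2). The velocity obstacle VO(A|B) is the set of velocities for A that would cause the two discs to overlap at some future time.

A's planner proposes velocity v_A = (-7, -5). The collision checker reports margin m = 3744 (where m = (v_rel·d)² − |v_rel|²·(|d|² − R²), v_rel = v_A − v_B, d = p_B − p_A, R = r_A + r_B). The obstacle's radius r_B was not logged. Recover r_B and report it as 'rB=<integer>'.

m = 3744
d = (-9, -3);  v_rel = (-12, -3),  |v_rel|² = 153
v_rel×d = (-12)·(-3) − (-3)·(-9) = 9
since m = R²·153 − 9²:  R² = (81 + 3744) / 153 = 25
R = √25 = 5  ⇒  r_B = 5 − 4 = 1

rB=1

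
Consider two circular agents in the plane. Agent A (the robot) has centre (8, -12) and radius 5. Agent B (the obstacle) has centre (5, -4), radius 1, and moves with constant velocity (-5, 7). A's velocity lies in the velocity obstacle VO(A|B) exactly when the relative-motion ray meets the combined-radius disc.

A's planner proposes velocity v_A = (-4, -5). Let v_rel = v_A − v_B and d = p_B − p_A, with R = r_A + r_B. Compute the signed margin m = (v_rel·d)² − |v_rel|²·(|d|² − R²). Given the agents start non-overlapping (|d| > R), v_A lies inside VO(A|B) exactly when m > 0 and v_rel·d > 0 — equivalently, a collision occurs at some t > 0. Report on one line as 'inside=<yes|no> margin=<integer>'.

d = (-3, 8),  |d|² = 73;  R = 5+1 = 6,  c = 73−6² = 37
v_rel = (1, -12),  |v_rel|² = 145;  v_rel·d = (1)·(-3) + (-12)·(8) = -99
145·t² + 198·t + 37 = 0  ⇒  m = (-99)² − 145·37 = 4436
m = 4436 > 0,  v_rel·d = -99 < 0  ⇒  outside

inside=no margin=4436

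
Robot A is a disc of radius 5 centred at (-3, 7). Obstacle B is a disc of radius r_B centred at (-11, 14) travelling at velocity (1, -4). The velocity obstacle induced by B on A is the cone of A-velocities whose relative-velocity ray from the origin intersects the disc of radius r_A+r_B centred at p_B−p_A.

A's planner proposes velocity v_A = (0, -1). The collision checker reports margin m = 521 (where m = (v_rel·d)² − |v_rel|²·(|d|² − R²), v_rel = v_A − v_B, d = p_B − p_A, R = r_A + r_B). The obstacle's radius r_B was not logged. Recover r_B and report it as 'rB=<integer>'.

m = 521
d = (-8, 7);  v_rel = (-1, 3),  |v_rel|² = 10
v_rel×d = (-1)·(7) − (3)·(-8) = 17
since m = R²·10 − 17²:  R² = (289 + 521) / 10 = 81
R = √81 = 9  ⇒  r_B = 9 − 5 = 4

rB=4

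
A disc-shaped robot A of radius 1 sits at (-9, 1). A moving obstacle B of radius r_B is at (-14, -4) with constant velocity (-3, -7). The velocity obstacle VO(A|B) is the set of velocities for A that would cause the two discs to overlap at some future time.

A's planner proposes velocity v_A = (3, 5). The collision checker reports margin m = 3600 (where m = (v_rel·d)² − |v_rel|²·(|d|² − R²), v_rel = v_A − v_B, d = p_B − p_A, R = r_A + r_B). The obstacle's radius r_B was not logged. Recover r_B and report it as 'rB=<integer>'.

m = 3600
d = (-5, -5);  v_rel = (6, 12),  |v_rel|² = 180
v_rel×d = (6)·(-5) − (12)·(-5) = 30
since m = R²·180 − 30²:  R² = (900 + 3600) / 180 = 25
R = √25 = 5  ⇒  r_B = 5 − 1 = 4

rB=4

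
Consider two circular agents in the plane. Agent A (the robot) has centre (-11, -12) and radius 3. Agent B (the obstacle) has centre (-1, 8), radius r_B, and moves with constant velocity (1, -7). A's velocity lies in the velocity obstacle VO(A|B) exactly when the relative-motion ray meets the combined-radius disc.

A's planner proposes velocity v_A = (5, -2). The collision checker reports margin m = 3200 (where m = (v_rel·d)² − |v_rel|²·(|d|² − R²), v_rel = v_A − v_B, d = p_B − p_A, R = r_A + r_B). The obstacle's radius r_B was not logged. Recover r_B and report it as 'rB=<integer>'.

m = 3200
d = (10, 20);  v_rel = (4, 5),  |v_rel|² = 41
v_rel×d = (4)·(20) − (5)·(10) = 30
since m = R²·41 − 30²:  R² = (900 + 3200) / 41 = 100
R = √100 = 10  ⇒  r_B = 10 − 3 = 7

rB=7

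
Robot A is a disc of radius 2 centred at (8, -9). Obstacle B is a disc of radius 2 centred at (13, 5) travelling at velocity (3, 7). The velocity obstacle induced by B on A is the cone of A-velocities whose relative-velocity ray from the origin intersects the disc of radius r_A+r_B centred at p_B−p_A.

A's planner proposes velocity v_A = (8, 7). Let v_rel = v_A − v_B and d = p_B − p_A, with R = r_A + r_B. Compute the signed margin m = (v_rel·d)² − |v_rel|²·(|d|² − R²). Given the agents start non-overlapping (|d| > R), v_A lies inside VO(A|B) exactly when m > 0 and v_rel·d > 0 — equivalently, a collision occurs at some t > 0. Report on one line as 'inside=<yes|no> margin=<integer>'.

d = (5, 14),  |d|² = 221;  R = 2+2 = 4,  c = 221−4² = 205
v_rel = (5, 0),  |v_rel|² = 25;  v_rel·d = (5)·(5) + (0)·(14) = 25
25·t² − 50·t + 205 = 0  ⇒  m = 25² − 25·205 = -4500
m = -4500 < 0,  v_rel·d = 25 > 0  ⇒  outside

inside=no margin=-4500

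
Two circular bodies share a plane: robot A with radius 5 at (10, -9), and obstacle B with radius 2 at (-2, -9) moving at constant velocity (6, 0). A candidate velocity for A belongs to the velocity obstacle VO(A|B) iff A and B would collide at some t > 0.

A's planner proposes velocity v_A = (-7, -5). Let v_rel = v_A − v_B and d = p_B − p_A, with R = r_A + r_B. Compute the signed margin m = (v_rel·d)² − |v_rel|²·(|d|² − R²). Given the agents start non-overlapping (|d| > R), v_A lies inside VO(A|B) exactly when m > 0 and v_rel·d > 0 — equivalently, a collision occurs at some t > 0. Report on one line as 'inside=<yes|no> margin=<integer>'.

d = (-12, 0),  |d|² = 144;  R = 5+2 = 7,  c = 144−7² = 95
v_rel = (-13, -5),  |v_rel|² = 194;  v_rel·d = (-13)·(-12) + (-5)·(0) = 156
194·t² − 312·t + 95 = 0  ⇒  m = 156² − 194·95 = 5906
m = 5906 > 0,  v_rel·d = 156 > 0  ⇒  inside

inside=yes margin=5906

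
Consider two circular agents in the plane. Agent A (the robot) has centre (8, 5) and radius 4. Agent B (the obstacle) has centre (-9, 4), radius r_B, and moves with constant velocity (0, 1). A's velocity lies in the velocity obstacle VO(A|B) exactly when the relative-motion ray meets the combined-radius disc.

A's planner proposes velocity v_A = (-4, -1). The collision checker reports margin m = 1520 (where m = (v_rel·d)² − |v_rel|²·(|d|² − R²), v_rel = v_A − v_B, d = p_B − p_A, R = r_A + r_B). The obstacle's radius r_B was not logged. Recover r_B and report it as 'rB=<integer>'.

m = 1520
d = (-17, -1);  v_rel = (-4, -2),  |v_rel|² = 20
v_rel×d = (-4)·(-1) − (-2)·(-17) = -30
since m = R²·20 − (-30)²:  R² = (900 + 1520) / 20 = 121
R = √121 = 11  ⇒  r_B = 11 − 4 = 7

rB=7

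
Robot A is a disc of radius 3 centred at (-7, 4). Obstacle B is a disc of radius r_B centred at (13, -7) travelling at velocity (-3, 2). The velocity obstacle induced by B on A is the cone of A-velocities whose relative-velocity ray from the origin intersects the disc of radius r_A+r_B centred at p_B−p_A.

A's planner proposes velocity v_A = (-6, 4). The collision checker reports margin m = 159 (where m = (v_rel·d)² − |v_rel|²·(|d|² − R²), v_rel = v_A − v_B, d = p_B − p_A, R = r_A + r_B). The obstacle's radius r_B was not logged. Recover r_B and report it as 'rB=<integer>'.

m = 159
d = (20, -11);  v_rel = (-3, 2),  |v_rel|² = 13
v_rel×d = (-3)·(-11) − (2)·(20) = -7
since m = R²·13 − (-7)²:  R² = (49 + 159) / 13 = 16
R = √16 = 4  ⇒  r_B = 4 − 3 = 1

rB=1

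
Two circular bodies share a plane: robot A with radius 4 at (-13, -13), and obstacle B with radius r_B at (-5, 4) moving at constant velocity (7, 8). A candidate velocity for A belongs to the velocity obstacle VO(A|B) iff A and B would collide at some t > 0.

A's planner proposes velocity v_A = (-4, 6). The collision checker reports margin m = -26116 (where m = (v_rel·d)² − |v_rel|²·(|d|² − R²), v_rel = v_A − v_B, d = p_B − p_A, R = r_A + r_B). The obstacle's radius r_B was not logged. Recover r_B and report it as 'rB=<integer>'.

m = -26116
d = (8, 17);  v_rel = (-11, -2),  |v_rel|² = 125
v_rel×d = (-11)·(17) − (-2)·(8) = -171
since m = R²·125 − (-171)²:  R² = (29241 + -26116) / 125 = 25
R = √25 = 5  ⇒  r_B = 5 − 4 = 1

rB=1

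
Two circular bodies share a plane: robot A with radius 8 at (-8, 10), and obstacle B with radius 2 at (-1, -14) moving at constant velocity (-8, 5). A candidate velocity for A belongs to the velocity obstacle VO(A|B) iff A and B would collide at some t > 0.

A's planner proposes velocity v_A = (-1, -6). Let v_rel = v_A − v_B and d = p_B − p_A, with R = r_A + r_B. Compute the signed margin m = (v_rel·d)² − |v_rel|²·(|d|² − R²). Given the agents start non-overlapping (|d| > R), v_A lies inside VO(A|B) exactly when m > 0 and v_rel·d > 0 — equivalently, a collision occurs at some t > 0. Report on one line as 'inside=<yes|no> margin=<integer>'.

d = (7, -24),  |d|² = 625;  R = 8+2 = 10,  c = 625−10² = 525
v_rel = (7, -11),  |v_rel|² = 170;  v_rel·d = (7)·(7) + (-11)·(-24) = 313
170·t² − 626·t + 525 = 0  ⇒  m = 313² − 170·525 = 8719
m = 8719 > 0,  v_rel·d = 313 > 0  ⇒  inside

inside=yes margin=8719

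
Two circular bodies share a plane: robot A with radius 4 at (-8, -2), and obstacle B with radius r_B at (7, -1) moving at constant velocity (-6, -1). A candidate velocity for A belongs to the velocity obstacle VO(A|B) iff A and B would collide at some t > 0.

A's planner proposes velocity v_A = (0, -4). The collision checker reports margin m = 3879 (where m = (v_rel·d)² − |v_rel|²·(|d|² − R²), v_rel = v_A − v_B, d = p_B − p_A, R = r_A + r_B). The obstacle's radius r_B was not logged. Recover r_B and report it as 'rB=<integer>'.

m = 3879
d = (15, 1);  v_rel = (6, -3),  |v_rel|² = 45
v_rel×d = (6)·(1) − (-3)·(15) = 51
since m = R²·45 − 51²:  R² = (2601 + 3879) / 45 = 144
R = √144 = 12  ⇒  r_B = 12 − 4 = 8

rB=8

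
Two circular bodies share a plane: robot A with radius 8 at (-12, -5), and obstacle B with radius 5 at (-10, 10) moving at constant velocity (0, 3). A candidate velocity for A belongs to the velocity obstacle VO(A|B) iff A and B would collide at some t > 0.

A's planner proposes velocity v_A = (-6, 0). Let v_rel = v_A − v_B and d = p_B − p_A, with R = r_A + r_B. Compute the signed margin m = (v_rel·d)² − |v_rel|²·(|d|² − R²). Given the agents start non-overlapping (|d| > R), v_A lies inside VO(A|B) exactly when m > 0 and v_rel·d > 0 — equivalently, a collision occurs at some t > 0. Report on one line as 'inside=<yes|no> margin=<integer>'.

d = (2, 15),  |d|² = 229;  R = 8+5 = 13,  c = 229−13² = 60
v_rel = (-6, -3),  |v_rel|² = 45;  v_rel·d = (-6)·(2) + (-3)·(15) = -57
45·t² + 114·t + 60 = 0  ⇒  m = (-57)² − 45·60 = 549
m = 549 > 0,  v_rel·d = -57 < 0  ⇒  outside

inside=no margin=549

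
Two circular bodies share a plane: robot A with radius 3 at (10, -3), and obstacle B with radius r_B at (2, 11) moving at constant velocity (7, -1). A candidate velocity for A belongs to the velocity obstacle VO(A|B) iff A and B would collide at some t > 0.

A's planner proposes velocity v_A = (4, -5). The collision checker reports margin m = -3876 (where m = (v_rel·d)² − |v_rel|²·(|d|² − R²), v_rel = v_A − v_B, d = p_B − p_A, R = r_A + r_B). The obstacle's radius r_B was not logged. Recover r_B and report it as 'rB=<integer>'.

m = -3876
d = (-8, 14);  v_rel = (-3, -4),  |v_rel|² = 25
v_rel×d = (-3)·(14) − (-4)·(-8) = -74
since m = R²·25 − (-74)²:  R² = (5476 + -3876) / 25 = 64
R = √64 = 8  ⇒  r_B = 8 − 3 = 5

rB=5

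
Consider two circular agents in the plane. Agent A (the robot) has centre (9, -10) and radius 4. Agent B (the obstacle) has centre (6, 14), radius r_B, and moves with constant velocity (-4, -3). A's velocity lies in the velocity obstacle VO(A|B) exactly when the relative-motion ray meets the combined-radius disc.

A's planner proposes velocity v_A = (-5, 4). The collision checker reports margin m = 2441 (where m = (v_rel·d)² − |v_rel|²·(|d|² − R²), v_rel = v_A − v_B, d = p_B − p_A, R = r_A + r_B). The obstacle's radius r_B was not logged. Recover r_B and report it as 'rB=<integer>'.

m = 2441
d = (-3, 24);  v_rel = (-1, 7),  |v_rel|² = 50
v_rel×d = (-1)·(24) − (7)·(-3) = -3
since m = R²·50 − (-3)²:  R² = (9 + 2441) / 50 = 49
R = √49 = 7  ⇒  r_B = 7 − 4 = 3

rB=3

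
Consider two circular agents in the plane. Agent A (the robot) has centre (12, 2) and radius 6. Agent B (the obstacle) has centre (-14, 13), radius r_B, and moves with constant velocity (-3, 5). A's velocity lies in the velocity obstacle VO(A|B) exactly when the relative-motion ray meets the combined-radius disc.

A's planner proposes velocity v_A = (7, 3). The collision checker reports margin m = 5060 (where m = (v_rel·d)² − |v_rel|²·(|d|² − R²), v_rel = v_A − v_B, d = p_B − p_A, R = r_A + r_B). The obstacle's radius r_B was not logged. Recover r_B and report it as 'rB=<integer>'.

m = 5060
d = (-26, 11);  v_rel = (10, -2),  |v_rel|² = 104
v_rel×d = (10)·(11) − (-2)·(-26) = 58
since m = R²·104 − 58²:  R² = (3364 + 5060) / 104 = 81
R = √81 = 9  ⇒  r_B = 9 − 6 = 3

rB=3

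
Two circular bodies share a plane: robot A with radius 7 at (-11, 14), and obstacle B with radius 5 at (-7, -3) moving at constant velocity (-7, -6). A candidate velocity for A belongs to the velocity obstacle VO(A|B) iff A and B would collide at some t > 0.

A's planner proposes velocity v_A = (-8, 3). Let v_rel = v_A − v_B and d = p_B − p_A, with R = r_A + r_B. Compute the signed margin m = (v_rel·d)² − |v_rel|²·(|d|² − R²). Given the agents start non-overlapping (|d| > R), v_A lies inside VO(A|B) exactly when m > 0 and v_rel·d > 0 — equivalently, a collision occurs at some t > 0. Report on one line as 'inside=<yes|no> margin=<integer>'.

d = (4, -17),  |d|² = 305;  R = 7+5 = 12,  c = 305−12² = 161
v_rel = (-1, 9),  |v_rel|² = 82;  v_rel·d = (-1)·(4) + (9)·(-17) = -157
82·t² + 314·t + 161 = 0  ⇒  m = (-157)² − 82·161 = 11447
m = 11447 > 0,  v_rel·d = -157 < 0  ⇒  outside

inside=no margin=11447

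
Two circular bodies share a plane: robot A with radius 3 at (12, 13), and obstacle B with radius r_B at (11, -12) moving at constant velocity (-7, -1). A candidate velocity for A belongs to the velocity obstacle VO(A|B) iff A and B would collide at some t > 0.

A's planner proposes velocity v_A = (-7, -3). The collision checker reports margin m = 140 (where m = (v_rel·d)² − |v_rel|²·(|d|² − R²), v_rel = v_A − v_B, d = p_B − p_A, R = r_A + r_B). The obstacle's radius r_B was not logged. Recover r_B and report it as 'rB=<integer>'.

m = 140
d = (-1, -25);  v_rel = (0, -2),  |v_rel|² = 4
v_rel×d = (0)·(-25) − (-2)·(-1) = -2
since m = R²·4 − (-2)²:  R² = (4 + 140) / 4 = 36
R = √36 = 6  ⇒  r_B = 6 − 3 = 3

rB=3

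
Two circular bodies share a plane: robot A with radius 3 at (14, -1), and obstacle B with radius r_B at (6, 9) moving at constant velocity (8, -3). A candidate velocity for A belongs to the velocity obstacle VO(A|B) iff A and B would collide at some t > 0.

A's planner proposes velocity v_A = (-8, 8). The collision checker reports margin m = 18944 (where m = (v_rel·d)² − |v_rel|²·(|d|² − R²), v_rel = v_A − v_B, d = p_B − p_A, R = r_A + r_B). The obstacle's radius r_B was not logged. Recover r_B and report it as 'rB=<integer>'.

m = 18944
d = (-8, 10);  v_rel = (-16, 11),  |v_rel|² = 377
v_rel×d = (-16)·(10) − (11)·(-8) = -72
since m = R²·377 − (-72)²:  R² = (5184 + 18944) / 377 = 64
R = √64 = 8  ⇒  r_B = 8 − 3 = 5

rB=5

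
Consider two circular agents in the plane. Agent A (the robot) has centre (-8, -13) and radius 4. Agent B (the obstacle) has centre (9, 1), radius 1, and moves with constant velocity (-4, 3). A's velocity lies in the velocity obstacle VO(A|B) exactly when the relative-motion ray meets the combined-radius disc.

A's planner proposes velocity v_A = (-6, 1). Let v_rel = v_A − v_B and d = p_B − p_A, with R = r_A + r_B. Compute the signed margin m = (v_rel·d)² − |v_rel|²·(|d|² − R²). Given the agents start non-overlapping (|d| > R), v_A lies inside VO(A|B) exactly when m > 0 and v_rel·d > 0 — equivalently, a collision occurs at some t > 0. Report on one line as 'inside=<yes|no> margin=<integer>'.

d = (17, 14),  |d|² = 485;  R = 4+1 = 5,  c = 485−5² = 460
v_rel = (-2, -2),  |v_rel|² = 8;  v_rel·d = (-2)·(17) + (-2)·(14) = -62
8·t² + 124·t + 460 = 0  ⇒  m = (-62)² − 8·460 = 164
m = 164 > 0,  v_rel·d = -62 < 0  ⇒  outside

inside=no margin=164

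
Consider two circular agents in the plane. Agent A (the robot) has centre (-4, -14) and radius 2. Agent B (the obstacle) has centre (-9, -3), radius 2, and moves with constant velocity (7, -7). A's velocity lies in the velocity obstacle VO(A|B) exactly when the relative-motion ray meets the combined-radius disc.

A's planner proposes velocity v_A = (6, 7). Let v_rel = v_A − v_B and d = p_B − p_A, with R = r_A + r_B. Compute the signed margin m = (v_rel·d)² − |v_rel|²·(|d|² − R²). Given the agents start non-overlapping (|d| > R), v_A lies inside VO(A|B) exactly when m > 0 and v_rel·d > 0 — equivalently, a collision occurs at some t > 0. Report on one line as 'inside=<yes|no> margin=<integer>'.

d = (-5, 11),  |d|² = 146;  R = 2+2 = 4,  c = 146−4² = 130
v_rel = (-1, 14),  |v_rel|² = 197;  v_rel·d = (-1)·(-5) + (14)·(11) = 159
197·t² − 318·t + 130 = 0  ⇒  m = 159² − 197·130 = -329
m = -329 < 0,  v_rel·d = 159 > 0  ⇒  outside

inside=no margin=-329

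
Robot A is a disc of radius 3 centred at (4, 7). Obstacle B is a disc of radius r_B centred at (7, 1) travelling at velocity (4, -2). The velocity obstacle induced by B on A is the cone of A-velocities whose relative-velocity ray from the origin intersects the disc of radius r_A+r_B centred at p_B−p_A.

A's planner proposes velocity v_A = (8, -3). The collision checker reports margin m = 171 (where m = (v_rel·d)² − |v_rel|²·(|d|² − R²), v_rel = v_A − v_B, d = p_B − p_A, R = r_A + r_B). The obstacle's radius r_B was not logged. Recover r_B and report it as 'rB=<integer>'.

m = 171
d = (3, -6);  v_rel = (4, -1),  |v_rel|² = 17
v_rel×d = (4)·(-6) − (-1)·(3) = -21
since m = R²·17 − (-21)²:  R² = (441 + 171) / 17 = 36
R = √36 = 6  ⇒  r_B = 6 − 3 = 3

rB=3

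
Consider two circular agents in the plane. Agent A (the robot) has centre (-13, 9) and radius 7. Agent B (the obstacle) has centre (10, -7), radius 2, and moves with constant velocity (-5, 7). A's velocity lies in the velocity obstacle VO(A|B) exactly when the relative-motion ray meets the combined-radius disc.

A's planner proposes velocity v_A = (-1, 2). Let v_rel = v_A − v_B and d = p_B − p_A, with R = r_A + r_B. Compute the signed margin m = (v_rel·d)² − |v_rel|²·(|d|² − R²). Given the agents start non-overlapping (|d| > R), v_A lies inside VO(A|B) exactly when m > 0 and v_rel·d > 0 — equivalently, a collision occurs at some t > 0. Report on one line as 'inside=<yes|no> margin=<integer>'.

d = (23, -16),  |d|² = 785;  R = 7+2 = 9,  c = 785−9² = 704
v_rel = (4, -5),  |v_rel|² = 41;  v_rel·d = (4)·(23) + (-5)·(-16) = 172
41·t² − 344·t + 704 = 0  ⇒  m = 172² − 41·704 = 720
m = 720 > 0,  v_rel·d = 172 > 0  ⇒  inside

inside=yes margin=720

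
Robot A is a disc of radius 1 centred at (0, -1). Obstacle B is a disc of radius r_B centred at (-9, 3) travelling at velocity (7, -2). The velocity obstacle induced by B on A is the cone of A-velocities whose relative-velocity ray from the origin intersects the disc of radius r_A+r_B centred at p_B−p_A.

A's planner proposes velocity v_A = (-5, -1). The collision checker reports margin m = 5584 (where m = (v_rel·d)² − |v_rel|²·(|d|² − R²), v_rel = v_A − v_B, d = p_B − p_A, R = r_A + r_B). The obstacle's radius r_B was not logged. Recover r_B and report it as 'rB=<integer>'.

m = 5584
d = (-9, 4);  v_rel = (-12, 1),  |v_rel|² = 145
v_rel×d = (-12)·(4) − (1)·(-9) = -39
since m = R²·145 − (-39)²:  R² = (1521 + 5584) / 145 = 49
R = √49 = 7  ⇒  r_B = 7 − 1 = 6

rB=6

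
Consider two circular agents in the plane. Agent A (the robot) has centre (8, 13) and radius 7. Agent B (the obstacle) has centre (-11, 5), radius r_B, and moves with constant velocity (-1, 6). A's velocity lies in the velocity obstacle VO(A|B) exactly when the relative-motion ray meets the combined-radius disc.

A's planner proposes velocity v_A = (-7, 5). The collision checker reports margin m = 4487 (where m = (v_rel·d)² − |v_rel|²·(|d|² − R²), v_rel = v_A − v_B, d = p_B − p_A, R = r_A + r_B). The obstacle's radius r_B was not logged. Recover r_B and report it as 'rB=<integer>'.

m = 4487
d = (-19, -8);  v_rel = (-6, -1),  |v_rel|² = 37
v_rel×d = (-6)·(-8) − (-1)·(-19) = 29
since m = R²·37 − 29²:  R² = (841 + 4487) / 37 = 144
R = √144 = 12  ⇒  r_B = 12 − 7 = 5

rB=5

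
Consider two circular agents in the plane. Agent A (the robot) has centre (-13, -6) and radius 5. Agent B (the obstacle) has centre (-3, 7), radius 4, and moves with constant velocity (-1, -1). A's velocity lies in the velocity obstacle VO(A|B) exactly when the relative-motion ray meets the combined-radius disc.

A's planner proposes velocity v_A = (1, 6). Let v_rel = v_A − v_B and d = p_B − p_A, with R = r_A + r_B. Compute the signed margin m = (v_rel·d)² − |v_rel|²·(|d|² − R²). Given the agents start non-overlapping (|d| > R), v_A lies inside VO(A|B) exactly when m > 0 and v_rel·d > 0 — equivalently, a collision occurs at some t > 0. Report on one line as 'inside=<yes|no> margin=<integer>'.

d = (10, 13),  |d|² = 269;  R = 5+4 = 9,  c = 269−9² = 188
v_rel = (2, 7),  |v_rel|² = 53;  v_rel·d = (2)·(10) + (7)·(13) = 111
53·t² − 222·t + 188 = 0  ⇒  m = 111² − 53·188 = 2357
m = 2357 > 0,  v_rel·d = 111 > 0  ⇒  inside

inside=yes margin=2357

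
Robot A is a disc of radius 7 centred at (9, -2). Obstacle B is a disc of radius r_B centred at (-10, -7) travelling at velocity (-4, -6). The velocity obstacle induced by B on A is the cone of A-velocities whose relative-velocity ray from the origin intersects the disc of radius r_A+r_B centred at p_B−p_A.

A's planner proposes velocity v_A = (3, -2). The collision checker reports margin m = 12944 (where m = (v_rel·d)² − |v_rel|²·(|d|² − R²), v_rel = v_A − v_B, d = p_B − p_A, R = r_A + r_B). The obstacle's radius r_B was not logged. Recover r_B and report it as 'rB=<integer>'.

m = 12944
d = (-19, -5);  v_rel = (7, 4),  |v_rel|² = 65
v_rel×d = (7)·(-5) − (4)·(-19) = 41
since m = R²·65 − 41²:  R² = (1681 + 12944) / 65 = 225
R = √225 = 15  ⇒  r_B = 15 − 7 = 8

rB=8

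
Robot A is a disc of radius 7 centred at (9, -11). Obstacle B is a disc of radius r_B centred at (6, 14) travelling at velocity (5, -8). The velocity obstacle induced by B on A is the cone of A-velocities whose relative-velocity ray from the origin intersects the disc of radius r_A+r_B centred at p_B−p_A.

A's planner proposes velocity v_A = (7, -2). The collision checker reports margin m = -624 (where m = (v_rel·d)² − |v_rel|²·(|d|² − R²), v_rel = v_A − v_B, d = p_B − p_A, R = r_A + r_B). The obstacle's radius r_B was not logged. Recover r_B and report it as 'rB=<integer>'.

m = -624
d = (-3, 25);  v_rel = (2, 6),  |v_rel|² = 40
v_rel×d = (2)·(25) − (6)·(-3) = 68
since m = R²·40 − 68²:  R² = (4624 + -624) / 40 = 100
R = √100 = 10  ⇒  r_B = 10 − 7 = 3

rB=3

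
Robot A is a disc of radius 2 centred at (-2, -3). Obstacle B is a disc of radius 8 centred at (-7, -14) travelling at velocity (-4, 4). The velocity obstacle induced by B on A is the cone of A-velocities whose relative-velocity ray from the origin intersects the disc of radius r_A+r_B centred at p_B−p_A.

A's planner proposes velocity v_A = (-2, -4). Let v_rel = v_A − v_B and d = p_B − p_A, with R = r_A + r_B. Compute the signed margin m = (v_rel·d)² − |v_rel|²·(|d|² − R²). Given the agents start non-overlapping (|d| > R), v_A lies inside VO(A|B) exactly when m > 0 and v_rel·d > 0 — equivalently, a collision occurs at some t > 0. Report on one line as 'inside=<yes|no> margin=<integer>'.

d = (-5, -11),  |d|² = 146;  R = 2+8 = 10,  c = 146−10² = 46
v_rel = (2, -8),  |v_rel|² = 68;  v_rel·d = (2)·(-5) + (-8)·(-11) = 78
68·t² − 156·t + 46 = 0  ⇒  m = 78² − 68·46 = 2956
m = 2956 > 0,  v_rel·d = 78 > 0  ⇒  inside

inside=yes margin=2956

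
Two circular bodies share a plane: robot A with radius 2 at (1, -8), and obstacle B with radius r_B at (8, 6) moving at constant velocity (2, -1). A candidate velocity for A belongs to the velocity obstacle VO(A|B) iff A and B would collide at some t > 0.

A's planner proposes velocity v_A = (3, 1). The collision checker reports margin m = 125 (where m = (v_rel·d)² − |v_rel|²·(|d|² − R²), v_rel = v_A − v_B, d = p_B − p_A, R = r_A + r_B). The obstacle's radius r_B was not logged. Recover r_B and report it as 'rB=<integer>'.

m = 125
d = (7, 14);  v_rel = (1, 2),  |v_rel|² = 5
v_rel×d = (1)·(14) − (2)·(7) = 0
since m = R²·5 − 0²:  R² = (0 + 125) / 5 = 25
R = √25 = 5  ⇒  r_B = 5 − 2 = 3

rB=3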